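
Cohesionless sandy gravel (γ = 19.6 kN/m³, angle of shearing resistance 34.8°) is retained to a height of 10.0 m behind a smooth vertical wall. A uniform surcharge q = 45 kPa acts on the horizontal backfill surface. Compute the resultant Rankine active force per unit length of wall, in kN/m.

K_a = tan²(45° − φ/2) = 0.2733.
Soil triangle: ½ K_a γ H² = 0.5×0.2733×19.6×10.0² = 267.8 kN/m.
Surcharge rectangle: K_a q H = 0.2733×45×10.0 = 123.0 kN/m.
Total = 267.8 + 123.0 = 390.8 kN/m.

391 kN/m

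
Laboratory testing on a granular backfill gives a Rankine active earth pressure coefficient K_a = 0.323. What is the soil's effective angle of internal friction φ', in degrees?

30.8°

K_a = tan²(45° − φ/2) ⇒ 45° − φ/2 = arctan(√0.323) = 29.61°.
φ = 2(45° − 29.61°) = 30.78°.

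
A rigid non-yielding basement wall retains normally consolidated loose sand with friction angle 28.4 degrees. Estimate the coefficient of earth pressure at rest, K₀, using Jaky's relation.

K₀ = 1 − sin φ' = 1 − sin 28.4° = 0.5244.

0.524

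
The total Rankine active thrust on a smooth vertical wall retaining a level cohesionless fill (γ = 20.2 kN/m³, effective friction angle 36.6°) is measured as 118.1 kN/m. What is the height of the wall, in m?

6.80 m

K_a = 0.2530. P_a = ½ K_a γ H² ⇒ H = √(2P_a/(K_a γ)).
H = √(2×118.1/(0.2530×20.2)) = 6.799 m.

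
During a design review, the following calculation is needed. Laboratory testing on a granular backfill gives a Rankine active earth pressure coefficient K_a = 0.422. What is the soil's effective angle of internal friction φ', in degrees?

24.0°

K_a = tan²(45° − φ/2) ⇒ 45° − φ/2 = arctan(√0.422) = 33.01°.
φ = 2(45° − 33.01°) = 23.98°.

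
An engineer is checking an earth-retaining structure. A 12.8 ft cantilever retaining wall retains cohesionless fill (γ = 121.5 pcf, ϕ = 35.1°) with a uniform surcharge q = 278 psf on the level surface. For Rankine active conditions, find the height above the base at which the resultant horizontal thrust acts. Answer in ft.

K_a = 0.2698.
Triangular part P₁ = ½K_aγH² = 2686 at H/3 = 4.267 ft; rectangular part P₂ = K_a q H = 960.2 at H/2 = 6.400 ft.
ȳ = (P₁·4.267 + P₂·6.400)/(P₁+P₂) = 4.828 ft.

4.83 ft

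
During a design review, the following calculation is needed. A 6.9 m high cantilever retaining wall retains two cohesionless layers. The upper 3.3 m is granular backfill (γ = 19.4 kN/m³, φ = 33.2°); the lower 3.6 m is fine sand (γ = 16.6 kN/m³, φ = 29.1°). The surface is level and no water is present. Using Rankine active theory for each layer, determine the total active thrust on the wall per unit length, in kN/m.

148 kN/m

K_a1 = tan²(45°−33.2°/2) = 0.2924; K_a2 = tan²(45°−29.1°/2) = 0.3456.
Layer 1: σ at base = K_a1 γ₁ h₁ = 18.72 kPa; P₁ = ½×18.72×3.3 = 30.88.
Layer 2: σ_v at top = γ₁h₁ = 64.02; σ_h top = K_a2×64.02 = 22.12; σ_h base = K_a2×(64.02+16.6×3.6) = 42.78.
P₂ = ½(22.12+42.78)×3.6 = 116.8. Total P_a = 30.88+116.8 = 147.7 kN/m.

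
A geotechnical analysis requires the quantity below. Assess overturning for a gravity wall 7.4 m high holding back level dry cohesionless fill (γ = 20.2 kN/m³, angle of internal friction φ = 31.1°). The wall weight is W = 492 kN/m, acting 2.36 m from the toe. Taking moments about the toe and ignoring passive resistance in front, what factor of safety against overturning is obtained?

2.67

K_a = tan²(45° − 31.1°/2) = 0.3188.
P_a = ½K_aγH² = 0.5×0.3188×20.2×7.4² = 176.3 kN/m, acting at H/3 = 2.467 m above the base.
Overturning moment M_o = P_a × H/3 = 176.3 × 2.467 = 434.9.
Resisting moment M_r = W × 2.36 = 492 × 2.36 = 1161.
FS_overturning = M_r/M_o = 1161/434.9 = 2.670.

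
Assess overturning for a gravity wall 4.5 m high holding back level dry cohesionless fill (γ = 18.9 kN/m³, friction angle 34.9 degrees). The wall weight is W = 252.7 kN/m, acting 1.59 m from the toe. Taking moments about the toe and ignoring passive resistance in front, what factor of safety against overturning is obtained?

5.14

K_a = tan²(45° − 34.9°/2) = 0.2721.
P_a = ½K_aγH² = 0.5×0.2721×18.9×4.5² = 52.08 kN/m, acting at H/3 = 1.500 m above the base.
Overturning moment M_o = P_a × H/3 = 52.08 × 1.500 = 78.12.
Resisting moment M_r = W × 1.59 = 252.7 × 1.59 = 401.8.
FS_overturning = M_r/M_o = 401.8/78.12 = 5.143.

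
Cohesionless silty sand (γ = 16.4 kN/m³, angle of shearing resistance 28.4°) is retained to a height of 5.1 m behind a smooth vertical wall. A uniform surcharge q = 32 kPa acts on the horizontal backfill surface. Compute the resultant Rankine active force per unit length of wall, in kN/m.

134 kN/m

K_a = tan²(45° − φ/2) = 0.3554.
Soil triangle: ½ K_a γ H² = 0.5×0.3554×16.4×5.1² = 75.79 kN/m.
Surcharge rectangle: K_a q H = 0.3554×32×5.1 = 57.99 kN/m.
Total = 75.79 + 57.99 = 133.8 kN/m.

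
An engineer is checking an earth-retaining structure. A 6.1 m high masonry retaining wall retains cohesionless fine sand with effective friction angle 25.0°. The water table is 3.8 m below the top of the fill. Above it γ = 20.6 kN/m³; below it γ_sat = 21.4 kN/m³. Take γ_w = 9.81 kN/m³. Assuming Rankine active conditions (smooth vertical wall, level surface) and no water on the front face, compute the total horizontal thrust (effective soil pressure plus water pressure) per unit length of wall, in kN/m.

172 kN/m

K_a = tan²(45° − φ/2) = 0.4059.
γ' = 21.4 − 9.81 = 11.59 kN/m³. Depth below WT = 2.3 m.
σ'_h at WT = K_a γ d_w = 31.77 kPa; at base = 31.77 + K_a γ' × 2.3 = 42.59 kPa.
P₁ (0–3.8 m) = ½×31.77×3.8 = 60.36. P₂ (3.8–6.1 m) = ½(31.77+42.59)×2.3 = 85.51.
P_w = ½ γ_w h₂² = 0.5×9.81×2.3² = 25.95. Total = 60.36+85.51+25.95 = 171.8 kN/m.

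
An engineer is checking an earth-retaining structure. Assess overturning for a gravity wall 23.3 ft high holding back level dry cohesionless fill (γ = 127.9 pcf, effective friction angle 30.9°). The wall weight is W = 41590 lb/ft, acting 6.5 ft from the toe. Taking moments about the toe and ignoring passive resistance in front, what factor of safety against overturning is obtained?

3.12

K_a = tan²(45° − 30.9°/2) = 0.3214.
P_a = ½K_aγH² = 0.5×0.3214×127.9×23.3² = 11160 lb/ft, acting at H/3 = 7.767 ft above the base.
Overturning moment M_o = P_a × H/3 = 11160 × 7.767 = 86660.
Resisting moment M_r = W × 6.5 = 41590 × 6.5 = 270300.
FS_overturning = M_r/M_o = 270300/86660 = 3.119.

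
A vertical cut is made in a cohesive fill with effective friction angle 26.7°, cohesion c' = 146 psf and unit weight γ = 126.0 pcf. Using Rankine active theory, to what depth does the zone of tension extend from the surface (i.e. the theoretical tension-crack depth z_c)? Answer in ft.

K_a = tan²(45° − 26.7°/2) = 0.3800; √K_a = 0.6164.
The active pressure is zero where K_a γ z = 2c√K_a, so z_c = 2c/(γ√K_a) = 2×146/(126.0×0.6164) = 3.760 ft.

3.76 ft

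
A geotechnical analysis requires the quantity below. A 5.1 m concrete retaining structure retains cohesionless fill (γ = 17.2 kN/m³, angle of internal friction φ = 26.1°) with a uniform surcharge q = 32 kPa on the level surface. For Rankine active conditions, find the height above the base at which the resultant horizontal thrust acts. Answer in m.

K_a = 0.3889.
Triangular part P₁ = ½K_aγH² = 87.00 at H/3 = 1.700 m; rectangular part P₂ = K_a q H = 63.48 at H/2 = 2.550 m.
ȳ = (P₁·1.700 + P₂·2.550)/(P₁+P₂) = 2.059 m.

2.06 m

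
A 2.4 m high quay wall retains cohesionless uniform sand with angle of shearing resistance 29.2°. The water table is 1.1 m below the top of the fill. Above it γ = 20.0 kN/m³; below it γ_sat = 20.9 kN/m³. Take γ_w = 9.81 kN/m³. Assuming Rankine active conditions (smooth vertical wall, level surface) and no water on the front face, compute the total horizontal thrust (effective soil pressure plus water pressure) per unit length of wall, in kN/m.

25.5 kN/m

K_a = tan²(45° − φ/2) = 0.3442.
γ' = 20.9 − 9.81 = 11.09 kN/m³. Depth below WT = 1.3 m.
σ'_h at WT = K_a γ d_w = 7.573 kPa; at base = 7.573 + K_a γ' × 1.3 = 12.54 kPa.
P₁ (0–1.1 m) = ½×7.573×1.1 = 4.165. P₂ (1.1–2.4 m) = ½(7.573+12.54)×1.3 = 13.07.
P_w = ½ γ_w h₂² = 0.5×9.81×1.3² = 8.289. Total = 4.165+13.07+8.289 = 25.52 kN/m.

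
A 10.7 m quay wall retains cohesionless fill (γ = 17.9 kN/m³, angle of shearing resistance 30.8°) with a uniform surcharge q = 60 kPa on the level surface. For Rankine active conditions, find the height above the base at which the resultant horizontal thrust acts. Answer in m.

4.25 m

K_a = 0.3227.
Triangular part P₁ = ½K_aγH² = 330.7 at H/3 = 3.567 m; rectangular part P₂ = K_a q H = 207.2 at H/2 = 5.350 m.
ȳ = (P₁·3.567 + P₂·5.350)/(P₁+P₂) = 4.254 m.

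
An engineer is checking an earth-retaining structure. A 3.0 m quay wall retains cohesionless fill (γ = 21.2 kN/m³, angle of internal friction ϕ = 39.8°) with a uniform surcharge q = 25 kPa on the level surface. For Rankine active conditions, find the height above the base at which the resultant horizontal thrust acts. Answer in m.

K_a = 0.2194.
Triangular part P₁ = ½K_aγH² = 20.93 at H/3 = 1.000 m; rectangular part P₂ = K_a q H = 16.46 at H/2 = 1.500 m.
ȳ = (P₁·1.000 + P₂·1.500)/(P₁+P₂) = 1.220 m.

1.22 m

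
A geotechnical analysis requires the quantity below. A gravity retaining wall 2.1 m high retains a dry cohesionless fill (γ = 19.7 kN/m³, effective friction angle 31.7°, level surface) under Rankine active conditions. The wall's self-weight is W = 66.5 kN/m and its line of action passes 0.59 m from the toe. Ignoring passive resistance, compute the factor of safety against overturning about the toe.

4.15

K_a = tan²(45° − 31.7°/2) = 0.3111.
P_a = ½K_aγH² = 0.5×0.3111×19.7×2.1² = 13.51 kN/m, acting at H/3 = 0.7000 m above the base.
Overturning moment M_o = P_a × H/3 = 13.51 × 0.7000 = 9.459.
Resisting moment M_r = W × 0.59 = 66.5 × 0.59 = 39.23.
FS_overturning = M_r/M_o = 39.23/9.459 = 4.148.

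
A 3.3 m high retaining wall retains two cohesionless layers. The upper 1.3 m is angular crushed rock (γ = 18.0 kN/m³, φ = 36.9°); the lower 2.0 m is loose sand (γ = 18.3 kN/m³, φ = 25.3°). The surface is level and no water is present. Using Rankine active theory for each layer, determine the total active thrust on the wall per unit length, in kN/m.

37.3 kN/m

K_a1 = tan²(45°−36.9°/2) = 0.2497; K_a2 = tan²(45°−25.3°/2) = 0.4012.
Layer 1: σ at base = K_a1 γ₁ h₁ = 5.842 kPa; P₁ = ½×5.842×1.3 = 3.798.
Layer 2: σ_v at top = γ₁h₁ = 23.40; σ_h top = K_a2×23.40 = 9.388; σ_h base = K_a2×(23.40+18.3×2.0) = 24.07.
P₂ = ½(9.388+24.07)×2.0 = 33.46. Total P_a = 3.798+33.46 = 37.26 kN/m.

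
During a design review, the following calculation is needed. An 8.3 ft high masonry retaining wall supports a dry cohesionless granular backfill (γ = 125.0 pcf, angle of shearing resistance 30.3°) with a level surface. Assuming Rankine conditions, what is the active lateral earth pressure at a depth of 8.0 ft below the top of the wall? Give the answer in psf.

329 psf

K_a = (1 − sin φ)/(1 + sin φ) = 0.3293.
σ_h = K_a γ z = 0.3293 × 125.0 × 8.0 = 329.3 psf.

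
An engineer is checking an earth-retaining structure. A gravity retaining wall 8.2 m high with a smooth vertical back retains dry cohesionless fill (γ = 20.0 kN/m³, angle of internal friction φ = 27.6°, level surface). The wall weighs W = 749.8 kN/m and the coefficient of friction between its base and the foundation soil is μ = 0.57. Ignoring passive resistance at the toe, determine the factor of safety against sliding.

1.73

K_a = tan²(45° − 27.6°/2) = 0.3668.
P_a = ½K_aγH² = 0.5×0.3668×20.0×8.2² = 246.6 kN/m, acting at H/3 = 2.733 m above the base.
FS_sliding = μW / P_a = 0.57×749.8 / 246.6 = 1.733.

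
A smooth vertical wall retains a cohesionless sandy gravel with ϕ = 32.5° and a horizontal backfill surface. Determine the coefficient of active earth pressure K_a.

0.301

K_a = (1 − sin φ)/(1 + sin φ) = (1 − sin 32.5°)/(1 + sin 32.5°) = 0.3010.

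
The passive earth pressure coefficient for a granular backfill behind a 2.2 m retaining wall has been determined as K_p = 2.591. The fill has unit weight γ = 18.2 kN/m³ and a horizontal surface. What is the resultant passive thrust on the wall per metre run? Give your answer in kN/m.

P = ½ K_p γ H² = 0.5 × 2.591 × 18.2 × 2.2² = 114.1 kN/m.

114 kN/m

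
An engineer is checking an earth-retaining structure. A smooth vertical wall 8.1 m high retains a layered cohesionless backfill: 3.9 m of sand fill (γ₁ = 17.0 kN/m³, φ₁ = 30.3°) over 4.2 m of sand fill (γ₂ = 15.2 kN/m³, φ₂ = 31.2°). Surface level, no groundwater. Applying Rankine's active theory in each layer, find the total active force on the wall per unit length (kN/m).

174 kN/m

K_a1 = tan²(45°−30.3°/2) = 0.3293; K_a2 = tan²(45°−31.2°/2) = 0.3175.
Layer 1: σ at base = K_a1 γ₁ h₁ = 21.83 kPa; P₁ = ½×21.83×3.9 = 42.58.
Layer 2: σ_v at top = γ₁h₁ = 66.30; σ_h top = K_a2×66.30 = 21.05; σ_h base = K_a2×(66.30+15.2×4.2) = 41.32.
P₂ = ½(21.05+41.32)×4.2 = 131.0. Total P_a = 42.58+131.0 = 173.6 kN/m.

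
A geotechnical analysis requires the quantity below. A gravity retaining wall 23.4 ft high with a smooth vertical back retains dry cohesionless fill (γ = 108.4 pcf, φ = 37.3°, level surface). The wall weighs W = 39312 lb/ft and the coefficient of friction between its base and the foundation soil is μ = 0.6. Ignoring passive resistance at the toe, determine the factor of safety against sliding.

3.24

K_a = tan²(45° − 37.3°/2) = 0.2453.
P_a = ½K_aγH² = 0.5×0.2453×108.4×23.4² = 7281 lb/ft, acting at H/3 = 7.800 ft above the base.
FS_sliding = μW / P_a = 0.6×39312 / 7281 = 3.240.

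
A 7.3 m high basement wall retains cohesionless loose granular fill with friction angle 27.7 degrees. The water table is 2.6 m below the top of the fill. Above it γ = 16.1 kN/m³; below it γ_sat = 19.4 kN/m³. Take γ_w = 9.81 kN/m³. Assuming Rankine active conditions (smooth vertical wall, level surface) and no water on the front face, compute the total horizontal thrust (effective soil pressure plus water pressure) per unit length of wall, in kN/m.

239 kN/m

K_a = tan²(45° − φ/2) = 0.3653.
γ' = 19.4 − 9.81 = 9.590 kN/m³. Depth below WT = 4.7 m.
σ'_h at WT = K_a γ d_w = 15.29 kPa; at base = 15.29 + K_a γ' × 4.7 = 31.76 kPa.
P₁ (0–2.6 m) = ½×15.29×2.6 = 19.88. P₂ (2.6–7.3 m) = ½(15.29+31.76)×4.7 = 110.6.
P_w = ½ γ_w h₂² = 0.5×9.81×4.7² = 108.4. Total = 19.88+110.6+108.4 = 238.8 kN/m.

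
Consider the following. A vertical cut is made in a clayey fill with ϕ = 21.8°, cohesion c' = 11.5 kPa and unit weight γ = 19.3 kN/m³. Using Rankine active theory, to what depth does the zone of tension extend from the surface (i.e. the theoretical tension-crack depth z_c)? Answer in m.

1.76 m

K_a = tan²(45° − 21.8°/2) = 0.4584; √K_a = 0.6771.
The active pressure is zero where K_a γ z = 2c√K_a, so z_c = 2c/(γ√K_a) = 2×11.5/(19.3×0.6771) = 1.760 m.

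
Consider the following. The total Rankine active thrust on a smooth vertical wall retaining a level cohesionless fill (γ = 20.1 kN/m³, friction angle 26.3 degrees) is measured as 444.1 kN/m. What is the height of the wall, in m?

K_a = 0.3859. P_a = ½ K_a γ H² ⇒ H = √(2P_a/(K_a γ)).
H = √(2×444.1/(0.3859×20.1)) = 10.70 m.

10.7 m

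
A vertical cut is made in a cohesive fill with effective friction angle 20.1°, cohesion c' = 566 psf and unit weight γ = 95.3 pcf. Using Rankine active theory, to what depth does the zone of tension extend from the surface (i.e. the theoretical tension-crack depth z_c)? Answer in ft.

K_a = tan²(45° − 20.1°/2) = 0.4885; √K_a = 0.6989.
The active pressure is zero where K_a γ z = 2c√K_a, so z_c = 2c/(γ√K_a) = 2×566/(95.3×0.6989) = 17.00 ft.

17.0 ft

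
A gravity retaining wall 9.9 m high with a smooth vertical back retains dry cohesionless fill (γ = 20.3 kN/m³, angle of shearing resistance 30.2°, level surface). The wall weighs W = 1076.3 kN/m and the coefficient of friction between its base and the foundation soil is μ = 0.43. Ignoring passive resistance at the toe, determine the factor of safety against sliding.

K_a = tan²(45° − 30.2°/2) = 0.3307.
P_a = ½K_aγH² = 0.5×0.3307×20.3×9.9² = 328.9 kN/m, acting at H/3 = 3.300 m above the base.
FS_sliding = μW / P_a = 0.43×1076.3 / 328.9 = 1.407.

1.41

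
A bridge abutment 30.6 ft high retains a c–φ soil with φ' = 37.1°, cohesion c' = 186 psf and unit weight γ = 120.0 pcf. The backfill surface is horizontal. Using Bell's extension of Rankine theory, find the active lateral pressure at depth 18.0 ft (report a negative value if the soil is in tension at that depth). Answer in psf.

K_a = (1 − sin φ)/(1 + sin φ) = 0.2475.
σ_a = K_a γ z − 2c√K_a = 0.2475×120.0×18.0 − 2×186×0.4975 = 349.5 psf.

350 psf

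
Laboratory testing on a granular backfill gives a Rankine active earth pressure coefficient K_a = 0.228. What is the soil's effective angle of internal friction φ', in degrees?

39.0°

K_a = tan²(45° − φ/2) ⇒ 45° − φ/2 = arctan(√0.228) = 25.52°.
φ = 2(45° − 25.52°) = 38.95°.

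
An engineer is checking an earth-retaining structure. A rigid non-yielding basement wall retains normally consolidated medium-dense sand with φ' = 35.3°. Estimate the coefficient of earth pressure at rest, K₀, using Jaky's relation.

K₀ = 1 − sin φ' = 1 − sin 35.3° = 0.4221.

0.422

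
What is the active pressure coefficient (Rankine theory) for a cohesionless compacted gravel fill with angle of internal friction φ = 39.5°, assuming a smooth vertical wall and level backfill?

0.222

K_a = tan²(45° − φ/2) = tan²(25.25°) = 0.2224.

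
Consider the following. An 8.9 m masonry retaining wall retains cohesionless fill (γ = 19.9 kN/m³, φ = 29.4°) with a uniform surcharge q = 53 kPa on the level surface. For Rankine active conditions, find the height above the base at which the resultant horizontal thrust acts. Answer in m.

K_a = 0.3415.
Triangular part P₁ = ½K_aγH² = 269.1 at H/3 = 2.967 m; rectangular part P₂ = K_a q H = 161.1 at H/2 = 4.450 m.
ȳ = (P₁·2.967 + P₂·4.450)/(P₁+P₂) = 3.522 m.

3.52 m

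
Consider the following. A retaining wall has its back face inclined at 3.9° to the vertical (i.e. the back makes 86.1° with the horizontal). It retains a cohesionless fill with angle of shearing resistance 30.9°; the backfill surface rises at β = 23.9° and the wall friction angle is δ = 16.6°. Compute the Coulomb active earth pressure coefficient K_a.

K_a = sin²(α+φ) / [sin²α · sin(α−δ) · (1 + √{sin(φ+δ)sin(φ−β) / (sin(α−δ)sin(α+β))})²].
With α = 86.1°, φ = 30.9°, δ = 16.6°, β = 23.9°: K_a = 0.4891.

0.489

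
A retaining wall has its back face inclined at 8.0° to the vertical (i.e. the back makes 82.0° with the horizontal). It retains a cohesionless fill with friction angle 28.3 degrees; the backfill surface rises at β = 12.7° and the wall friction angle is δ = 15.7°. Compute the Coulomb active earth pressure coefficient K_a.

K_a = sin²(α+φ) / [sin²α · sin(α−δ) · (1 + √{sin(φ+δ)sin(φ−β) / (sin(α−δ)sin(α+β))})²].
With α = 82.0°, φ = 28.3°, δ = 15.7°, β = 12.7°: K_a = 0.4644.

0.464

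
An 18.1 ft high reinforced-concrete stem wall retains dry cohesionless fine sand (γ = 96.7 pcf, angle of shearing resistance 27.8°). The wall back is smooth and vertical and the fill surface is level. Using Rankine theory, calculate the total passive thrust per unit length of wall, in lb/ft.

K_p = tan²(45° + φ/2) = 2.748.
P_p = ½ K_p γ H² = 0.5 × 2.748 × 96.7 × 18.1² = 43530 lb/ft.

43500 lb/ft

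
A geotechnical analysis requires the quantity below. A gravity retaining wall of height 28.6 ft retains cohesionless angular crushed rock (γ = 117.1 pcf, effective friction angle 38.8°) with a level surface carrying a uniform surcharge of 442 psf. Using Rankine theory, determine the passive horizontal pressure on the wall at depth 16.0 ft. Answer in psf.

10100 psf

K_p = (1 + sin φ)/(1 − sin φ) = 4.356.
σ_v = γz + q = 117.1 × 16.0 + 442 = 2316 psf.
σ_h = K_p σ_v = 4.356 × 2316 = 10090 psf.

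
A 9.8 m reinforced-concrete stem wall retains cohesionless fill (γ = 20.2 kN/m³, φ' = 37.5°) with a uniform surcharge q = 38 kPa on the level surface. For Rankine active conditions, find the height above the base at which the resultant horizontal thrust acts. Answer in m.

3.72 m

K_a = 0.2432.
Triangular part P₁ = ½K_aγH² = 235.9 at H/3 = 3.267 m; rectangular part P₂ = K_a q H = 90.56 at H/2 = 4.900 m.
ȳ = (P₁·3.267 + P₂·4.900)/(P₁+P₂) = 3.720 m.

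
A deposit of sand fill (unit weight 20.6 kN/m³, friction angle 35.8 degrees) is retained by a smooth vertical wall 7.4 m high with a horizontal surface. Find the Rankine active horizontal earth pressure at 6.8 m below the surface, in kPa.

K_a = (1 − sin φ)/(1 + sin φ) = 0.2619.
σ_h = K_a γ z = 0.2619 × 20.6 × 6.8 = 36.68 kPa.

36.7 kPa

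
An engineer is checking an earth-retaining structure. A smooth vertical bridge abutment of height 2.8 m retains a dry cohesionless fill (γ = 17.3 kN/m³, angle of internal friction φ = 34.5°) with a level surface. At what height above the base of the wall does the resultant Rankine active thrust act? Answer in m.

0.933 m

K_a = 0.2768.
The pressure distribution is triangular, so the resultant acts at H/3 above the base = 2.8/3 = 0.9333 m.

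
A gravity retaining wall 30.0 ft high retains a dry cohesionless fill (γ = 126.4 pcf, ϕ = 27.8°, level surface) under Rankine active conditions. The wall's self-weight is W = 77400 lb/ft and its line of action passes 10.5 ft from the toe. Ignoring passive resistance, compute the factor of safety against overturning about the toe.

3.93

K_a = tan²(45° − 27.8°/2) = 0.3639.
P_a = ½K_aγH² = 0.5×0.3639×126.4×30.0² = 20700 lb/ft, acting at H/3 = 10.00 ft above the base.
Overturning moment M_o = P_a × H/3 = 20700 × 10.00 = 207000.
Resisting moment M_r = W × 10.5 = 77400 × 10.5 = 812700.
FS_overturning = M_r/M_o = 812700/207000 = 3.926.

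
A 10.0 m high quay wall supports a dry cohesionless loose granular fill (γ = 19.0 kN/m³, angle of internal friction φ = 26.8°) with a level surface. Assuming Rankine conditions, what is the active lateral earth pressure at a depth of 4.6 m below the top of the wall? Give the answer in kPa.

K_a = (1 − sin φ)/(1 + sin φ) = 0.3785.
σ_h = K_a γ z = 0.3785 × 19.0 × 4.6 = 33.08 kPa.

33.1 kPa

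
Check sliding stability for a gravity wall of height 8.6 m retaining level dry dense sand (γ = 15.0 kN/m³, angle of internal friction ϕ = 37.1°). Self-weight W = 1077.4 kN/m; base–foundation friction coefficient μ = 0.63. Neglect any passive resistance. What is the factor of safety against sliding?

K_a = tan²(45° − 37.1°/2) = 0.2475.
P_a = ½K_aγH² = 0.5×0.2475×15.0×8.6² = 137.3 kN/m, acting at H/3 = 2.867 m above the base.
FS_sliding = μW / P_a = 0.63×1077.4 / 137.3 = 4.944.

4.94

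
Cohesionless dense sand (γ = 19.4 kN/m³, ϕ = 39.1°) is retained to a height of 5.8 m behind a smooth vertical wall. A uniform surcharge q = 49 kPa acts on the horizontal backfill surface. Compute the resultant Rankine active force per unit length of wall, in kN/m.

K_a = tan²(45° − φ/2) = 0.2265.
Soil triangle: ½ K_a γ H² = 0.5×0.2265×19.4×5.8² = 73.90 kN/m.
Surcharge rectangle: K_a q H = 0.2265×49×5.8 = 64.37 kN/m.
Total = 73.90 + 64.37 = 138.3 kN/m.

138 kN/m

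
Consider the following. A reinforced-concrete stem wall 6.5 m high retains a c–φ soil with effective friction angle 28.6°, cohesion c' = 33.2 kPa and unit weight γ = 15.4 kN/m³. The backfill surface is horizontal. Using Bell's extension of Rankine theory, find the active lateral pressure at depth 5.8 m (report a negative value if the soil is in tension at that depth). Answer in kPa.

-7.94 kPa

K_a = (1 − sin φ)/(1 + sin φ) = 0.3525.
σ_a = K_a γ z − 2c√K_a = 0.3525×15.4×5.8 − 2×33.2×0.5938 = -7.936 kPa.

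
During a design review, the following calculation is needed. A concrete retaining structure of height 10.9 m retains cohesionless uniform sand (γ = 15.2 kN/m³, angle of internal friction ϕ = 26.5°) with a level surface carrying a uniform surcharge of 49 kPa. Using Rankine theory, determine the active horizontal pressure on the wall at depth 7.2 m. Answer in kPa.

K_a = (1 − sin φ)/(1 + sin φ) = 0.3829.
σ_v = γz + q = 15.2 × 7.2 + 49 = 158.4 kPa.
σ_h = K_a σ_v = 0.3829 × 158.4 = 60.67 kPa.

60.7 kPa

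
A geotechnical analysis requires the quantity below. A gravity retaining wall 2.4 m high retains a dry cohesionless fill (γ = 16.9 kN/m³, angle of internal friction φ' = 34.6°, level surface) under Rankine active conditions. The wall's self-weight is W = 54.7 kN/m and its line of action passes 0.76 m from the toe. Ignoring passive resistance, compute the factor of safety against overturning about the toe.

K_a = tan²(45° − 34.6°/2) = 0.2756.
P_a = ½K_aγH² = 0.5×0.2756×16.9×2.4² = 13.42 kN/m, acting at H/3 = 0.8000 m above the base.
Overturning moment M_o = P_a × H/3 = 13.42 × 0.8000 = 10.73.
Resisting moment M_r = W × 0.76 = 54.7 × 0.76 = 41.57.
FS_overturning = M_r/M_o = 41.57/10.73 = 3.873.

3.87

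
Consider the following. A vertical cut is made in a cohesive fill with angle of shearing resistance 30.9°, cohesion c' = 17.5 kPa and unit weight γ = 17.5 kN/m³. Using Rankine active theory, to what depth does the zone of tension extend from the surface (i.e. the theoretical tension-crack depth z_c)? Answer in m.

K_a = tan²(45° − 30.9°/2) = 0.3214; √K_a = 0.5669.
The active pressure is zero where K_a γ z = 2c√K_a, so z_c = 2c/(γ√K_a) = 2×17.5/(17.5×0.5669) = 3.528 m.

3.53 m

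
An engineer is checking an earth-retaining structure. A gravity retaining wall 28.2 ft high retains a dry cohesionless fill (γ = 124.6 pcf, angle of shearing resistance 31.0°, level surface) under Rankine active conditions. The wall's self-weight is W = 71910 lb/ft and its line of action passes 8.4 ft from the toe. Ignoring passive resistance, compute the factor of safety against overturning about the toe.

4.05

K_a = tan²(45° − 31.0°/2) = 0.3201.
P_a = ½K_aγH² = 0.5×0.3201×124.6×28.2² = 15860 lb/ft, acting at H/3 = 9.400 ft above the base.
Overturning moment M_o = P_a × H/3 = 15860 × 9.400 = 149100.
Resisting moment M_r = W × 8.4 = 71910 × 8.4 = 604000.
FS_overturning = M_r/M_o = 604000/149100 = 4.052.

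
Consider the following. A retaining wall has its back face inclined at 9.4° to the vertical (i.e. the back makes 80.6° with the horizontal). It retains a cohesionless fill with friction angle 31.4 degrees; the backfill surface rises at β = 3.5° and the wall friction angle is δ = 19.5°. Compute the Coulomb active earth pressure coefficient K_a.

K_a = sin²(α+φ) / [sin²α · sin(α−δ) · (1 + √{sin(φ+δ)sin(φ−β) / (sin(α−δ)sin(α+β))})²].
With α = 80.6°, φ = 31.4°, δ = 19.5°, β = 3.5°: K_a = 0.3725.

0.372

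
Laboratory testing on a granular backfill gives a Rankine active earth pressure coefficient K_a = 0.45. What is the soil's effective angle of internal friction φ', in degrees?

K_a = tan²(45° − φ/2) ⇒ 45° − φ/2 = arctan(√0.45) = 33.85°.
φ = 2(45° − 33.85°) = 22.29°.

22.3°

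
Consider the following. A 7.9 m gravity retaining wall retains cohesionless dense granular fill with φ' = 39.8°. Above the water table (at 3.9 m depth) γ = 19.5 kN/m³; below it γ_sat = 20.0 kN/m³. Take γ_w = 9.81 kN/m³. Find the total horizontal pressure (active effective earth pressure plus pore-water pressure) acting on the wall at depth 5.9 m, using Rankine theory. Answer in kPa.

K_a = (1 − sin φ)/(1 + sin φ) = 0.2194.
γ' = 20.0 − 9.81 = 10.19 kN/m³.
Effective vertical stress at 5.9 m: σ'_v = 19.5×3.9 + 10.19×2.00 = 96.43 kPa.
σ'_h = K_a σ'_v = 0.2194 × 96.43 = 21.16 kPa; u = γ_w × 2.00 = 19.62 kPa.
Total σ_h = 21.16 + 19.62 = 40.78 kPa.

40.8 kPa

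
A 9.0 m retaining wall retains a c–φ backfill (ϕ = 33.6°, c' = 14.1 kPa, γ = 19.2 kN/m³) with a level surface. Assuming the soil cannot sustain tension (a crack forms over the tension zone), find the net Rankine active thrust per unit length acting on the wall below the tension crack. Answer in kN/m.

K_a = 0.2875; √K_a = 0.5362.
Tension-crack depth z_c = 2c/(γ√K_a) = 2×14.1/(19.2×0.5362) = 2.739 m.
σ_a at base = K_a γ H − 2c√K_a = 0.2875×19.2×9.0 − 2×14.1×0.5362 = 34.56 kPa.
P_a = ½ × 34.56 × (H − z_c) = 0.5×34.56×6.261 = 108.2 kN/m.

108 kN/m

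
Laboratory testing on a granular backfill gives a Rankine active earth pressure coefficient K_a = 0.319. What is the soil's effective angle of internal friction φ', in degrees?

K_a = tan²(45° − φ/2) ⇒ 45° − φ/2 = arctan(√0.319) = 29.46°.
φ = 2(45° − 29.46°) = 31.08°.

31.1°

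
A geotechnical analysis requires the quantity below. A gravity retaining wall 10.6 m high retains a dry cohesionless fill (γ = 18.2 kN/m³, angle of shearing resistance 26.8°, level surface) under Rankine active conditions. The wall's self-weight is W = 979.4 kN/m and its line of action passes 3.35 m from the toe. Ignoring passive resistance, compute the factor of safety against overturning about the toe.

K_a = tan²(45° − 26.8°/2) = 0.3785.
P_a = ½K_aγH² = 0.5×0.3785×18.2×10.6² = 387.0 kN/m, acting at H/3 = 3.533 m above the base.
Overturning moment M_o = P_a × H/3 = 387.0 × 3.533 = 1367.
Resisting moment M_r = W × 3.35 = 979.4 × 3.35 = 3281.
FS_overturning = M_r/M_o = 3281/1367 = 2.400.

2.40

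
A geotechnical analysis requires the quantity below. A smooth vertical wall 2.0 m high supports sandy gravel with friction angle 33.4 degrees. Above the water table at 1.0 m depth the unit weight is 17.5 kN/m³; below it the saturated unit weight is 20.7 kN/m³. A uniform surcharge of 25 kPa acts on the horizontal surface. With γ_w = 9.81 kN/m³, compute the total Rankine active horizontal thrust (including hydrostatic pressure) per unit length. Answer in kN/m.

K_a = tan²(45° − φ/2) = 0.2899.
γ' = 20.7 − 9.81 = 10.89 kN/m³. h₂ = H − d_w = 1.0 m.
σ'_h: at surface K_a·q = 7.248; at WT K_a(q+γd_w) = 12.32; at base K_a(q+γd_w+γ'h₂) = 15.48 kPa.
P₁ = ½(7.248+12.32)×1.0 = 9.785; P₂ = ½(12.32+15.48)×1.0 = 13.90; P_w = ½γ_w h₂² = 4.905.
Total = 9.785+13.90+4.905 = 28.59 kN/m.

28.6 kN/m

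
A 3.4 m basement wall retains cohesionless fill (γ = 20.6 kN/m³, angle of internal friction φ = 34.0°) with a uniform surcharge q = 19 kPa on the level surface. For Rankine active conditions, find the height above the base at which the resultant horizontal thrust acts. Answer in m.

1.33 m

K_a = 0.2827.
Triangular part P₁ = ½K_aγH² = 33.66 at H/3 = 1.133 m; rectangular part P₂ = K_a q H = 18.26 at H/2 = 1.700 m.
ȳ = (P₁·1.133 + P₂·1.700)/(P₁+P₂) = 1.333 m.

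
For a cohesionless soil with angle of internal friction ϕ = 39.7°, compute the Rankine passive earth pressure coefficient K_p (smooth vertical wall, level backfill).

K_p = (1 + sin φ)/(1 − sin φ) = tan²(45° + 39.7°/2) = 4.537.

4.54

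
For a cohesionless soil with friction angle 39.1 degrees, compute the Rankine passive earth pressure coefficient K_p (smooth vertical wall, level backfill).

K_p = (1 + sin φ)/(1 − sin φ) = tan²(45° + 39.1°/2) = 4.415.

4.42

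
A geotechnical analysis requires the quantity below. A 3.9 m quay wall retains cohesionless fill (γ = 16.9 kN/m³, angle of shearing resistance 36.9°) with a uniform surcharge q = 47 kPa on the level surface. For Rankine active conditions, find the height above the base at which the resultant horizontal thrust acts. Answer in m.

1.68 m

K_a = 0.2497.
Triangular part P₁ = ½K_aγH² = 32.09 at H/3 = 1.300 m; rectangular part P₂ = K_a q H = 45.76 at H/2 = 1.950 m.
ȳ = (P₁·1.300 + P₂·1.950)/(P₁+P₂) = 1.682 m.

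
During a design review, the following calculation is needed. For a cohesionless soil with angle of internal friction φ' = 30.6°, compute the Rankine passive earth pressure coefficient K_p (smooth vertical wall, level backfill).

K_p = (1 + sin φ)/(1 − sin φ) = tan²(45° + 30.6°/2) = 3.074.

3.07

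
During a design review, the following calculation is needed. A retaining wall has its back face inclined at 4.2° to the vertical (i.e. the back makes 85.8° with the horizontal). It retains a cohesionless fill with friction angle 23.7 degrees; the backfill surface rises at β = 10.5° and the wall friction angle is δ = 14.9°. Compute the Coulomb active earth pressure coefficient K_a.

0.490

K_a = sin²(α+φ) / [sin²α · sin(α−δ) · (1 + √{sin(φ+δ)sin(φ−β) / (sin(α−δ)sin(α+β))})²].
With α = 85.8°, φ = 23.7°, δ = 14.9°, β = 10.5°: K_a = 0.4897.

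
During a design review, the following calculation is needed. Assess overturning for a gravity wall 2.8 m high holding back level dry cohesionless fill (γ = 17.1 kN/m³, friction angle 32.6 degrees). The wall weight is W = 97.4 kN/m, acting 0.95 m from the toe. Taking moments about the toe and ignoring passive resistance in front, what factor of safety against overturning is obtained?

4.93

K_a = tan²(45° − 32.6°/2) = 0.2997.
P_a = ½K_aγH² = 0.5×0.2997×17.1×2.8² = 20.09 kN/m, acting at H/3 = 0.9333 m above the base.
Overturning moment M_o = P_a × H/3 = 20.09 × 0.9333 = 18.75.
Resisting moment M_r = W × 0.95 = 97.4 × 0.95 = 92.53.
FS_overturning = M_r/M_o = 92.53/18.75 = 4.934.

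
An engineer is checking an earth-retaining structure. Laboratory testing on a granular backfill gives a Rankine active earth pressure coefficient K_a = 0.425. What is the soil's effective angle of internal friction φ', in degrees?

23.8°

K_a = tan²(45° − φ/2) ⇒ 45° − φ/2 = arctan(√0.425) = 33.10°.
φ = 2(45° − 33.10°) = 23.80°.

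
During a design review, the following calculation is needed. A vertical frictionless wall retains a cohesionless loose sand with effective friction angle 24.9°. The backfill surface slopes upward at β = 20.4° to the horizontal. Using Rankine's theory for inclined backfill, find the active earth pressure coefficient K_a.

K_a = cos β · (cos β − √(cos²β − cos²φ)) / (cos β + √(cos²β − cos²φ)).
cos β = 0.9373, cos φ = 0.9070, √(cos²β − cos²φ) = 0.2362.
K_a = 0.9373 × (0.9373 − 0.2362)/(0.9373 + 0.2362) = 0.5600.

0.560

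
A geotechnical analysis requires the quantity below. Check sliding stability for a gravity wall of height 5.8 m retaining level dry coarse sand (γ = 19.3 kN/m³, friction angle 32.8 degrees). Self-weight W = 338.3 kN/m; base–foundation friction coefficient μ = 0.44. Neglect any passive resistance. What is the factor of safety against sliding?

K_a = tan²(45° − 32.8°/2) = 0.2973.
P_a = ½K_aγH² = 0.5×0.2973×19.3×5.8² = 96.50 kN/m, acting at H/3 = 1.933 m above the base.
FS_sliding = μW / P_a = 0.44×338.3 / 96.50 = 1.543.

1.54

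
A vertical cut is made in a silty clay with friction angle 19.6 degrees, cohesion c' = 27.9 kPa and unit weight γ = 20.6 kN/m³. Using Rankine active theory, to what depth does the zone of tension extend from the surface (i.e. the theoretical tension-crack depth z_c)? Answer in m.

K_a = tan²(45° − 19.6°/2) = 0.4976; √K_a = 0.7054.
The active pressure is zero where K_a γ z = 2c√K_a, so z_c = 2c/(γ√K_a) = 2×27.9/(20.6×0.7054) = 3.840 m.

3.84 m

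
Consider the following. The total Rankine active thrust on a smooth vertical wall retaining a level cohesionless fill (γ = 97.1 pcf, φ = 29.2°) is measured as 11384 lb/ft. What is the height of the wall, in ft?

26.1 ft

K_a = 0.3442. P_a = ½ K_a γ H² ⇒ H = √(2P_a/(K_a γ)).
H = √(2×11384/(0.3442×97.1)) = 26.10 ft.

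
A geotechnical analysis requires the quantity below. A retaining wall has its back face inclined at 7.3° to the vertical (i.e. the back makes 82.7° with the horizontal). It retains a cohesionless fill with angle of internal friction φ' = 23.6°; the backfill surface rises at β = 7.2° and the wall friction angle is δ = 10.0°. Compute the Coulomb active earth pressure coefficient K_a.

K_a = sin²(α+φ) / [sin²α · sin(α−δ) · (1 + √{sin(φ+δ)sin(φ−β) / (sin(α−δ)sin(α+β))})²].
With α = 82.7°, φ = 23.6°, δ = 10.0°, β = 7.2°: K_a = 0.4971.

0.497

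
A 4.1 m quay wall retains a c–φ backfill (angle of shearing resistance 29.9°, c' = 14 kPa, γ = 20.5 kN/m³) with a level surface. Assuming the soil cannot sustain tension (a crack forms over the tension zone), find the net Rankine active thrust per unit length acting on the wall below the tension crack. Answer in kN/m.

10.4 kN/m

K_a = 0.3347; √K_a = 0.5785.
Tension-crack depth z_c = 2c/(γ√K_a) = 2×14/(20.5×0.5785) = 2.361 m.
σ_a at base = K_a γ H − 2c√K_a = 0.3347×20.5×4.1 − 2×14×0.5785 = 11.93 kPa.
P_a = ½ × 11.93 × (H − z_c) = 0.5×11.93×1.739 = 10.37 kN/m.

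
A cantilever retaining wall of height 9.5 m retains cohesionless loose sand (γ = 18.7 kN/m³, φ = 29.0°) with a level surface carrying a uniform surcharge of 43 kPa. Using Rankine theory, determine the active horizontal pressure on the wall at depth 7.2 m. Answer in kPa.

61.6 kPa

K_a = (1 − sin φ)/(1 + sin φ) = 0.3470.
σ_v = γz + q = 18.7 × 7.2 + 43 = 177.6 kPa.
σ_h = K_a σ_v = 0.3470 × 177.6 = 61.64 kPa.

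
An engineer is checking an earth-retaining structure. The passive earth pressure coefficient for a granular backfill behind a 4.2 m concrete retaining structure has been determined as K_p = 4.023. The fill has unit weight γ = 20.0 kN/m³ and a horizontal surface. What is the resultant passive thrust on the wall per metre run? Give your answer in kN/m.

710 kN/m

P = ½ K_p γ H² = 0.5 × 4.023 × 20.0 × 4.2² = 709.7 kN/m.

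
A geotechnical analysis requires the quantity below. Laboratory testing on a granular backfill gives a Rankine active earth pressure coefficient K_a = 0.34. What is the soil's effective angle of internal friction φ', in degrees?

K_a = tan²(45° − φ/2) ⇒ 45° − φ/2 = arctan(√0.34) = 30.25°.
φ = 2(45° − 30.25°) = 29.51°.

29.5°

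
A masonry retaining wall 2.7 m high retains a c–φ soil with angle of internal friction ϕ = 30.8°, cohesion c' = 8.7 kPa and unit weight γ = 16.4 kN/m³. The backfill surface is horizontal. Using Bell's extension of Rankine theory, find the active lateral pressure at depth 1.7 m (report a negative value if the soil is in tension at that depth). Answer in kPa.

-0.887 kPa

K_a = (1 − sin φ)/(1 + sin φ) = 0.3227.
σ_a = K_a γ z − 2c√K_a = 0.3227×16.4×1.7 − 2×8.7×0.5681 = -0.8873 kPa.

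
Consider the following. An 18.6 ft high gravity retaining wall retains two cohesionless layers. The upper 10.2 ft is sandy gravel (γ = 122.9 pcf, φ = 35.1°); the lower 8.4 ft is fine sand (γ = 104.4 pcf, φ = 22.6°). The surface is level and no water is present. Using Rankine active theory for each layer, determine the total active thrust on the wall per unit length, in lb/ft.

K_a1 = tan²(45°−35.1°/2) = 0.2698; K_a2 = tan²(45°−22.6°/2) = 0.4448.
Layer 1: σ at base = K_a1 γ₁ h₁ = 338.3 psf; P₁ = ½×338.3×10.2 = 1725.
Layer 2: σ_v at top = γ₁h₁ = 1254; σ_h top = K_a2×1254 = 557.6; σ_h base = K_a2×(1254+104.4×8.4) = 947.6.
P₂ = ½(557.6+947.6)×8.4 = 6322. Total P_a = 1725+6322 = 8047 lb/ft.

8050 lb/ft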